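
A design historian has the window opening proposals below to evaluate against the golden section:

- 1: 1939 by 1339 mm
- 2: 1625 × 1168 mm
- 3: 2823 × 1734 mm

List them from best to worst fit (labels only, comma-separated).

3, 1, 2

Ratios: 1 = 1939 / 1339 ≈ 1.448; 2 = 1625 / 1168 ≈ 1.391; 3 = 2823 / 1734 ≈ 1.628.
|Δ from 1.618|: 1 0.170; 2 0.227; 3 0.010.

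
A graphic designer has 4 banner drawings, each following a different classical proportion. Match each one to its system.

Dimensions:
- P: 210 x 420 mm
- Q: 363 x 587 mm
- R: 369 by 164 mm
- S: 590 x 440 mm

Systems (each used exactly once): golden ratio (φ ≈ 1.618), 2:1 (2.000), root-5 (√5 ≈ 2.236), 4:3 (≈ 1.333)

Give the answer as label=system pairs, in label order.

P=2:1, Q=golden ratio, R=root-5, S=4:3

Ratios: P ≈ 2.000; Q ≈ 1.617; R ≈ 2.250; S ≈ 1.341.
Targets: golden ratio ≈ 1.618; 2:1 ≈ 2.000; root-5 ≈ 2.236; 4:3 ≈ 1.333.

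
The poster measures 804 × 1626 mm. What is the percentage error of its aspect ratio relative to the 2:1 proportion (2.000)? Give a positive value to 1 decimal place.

1.1%

Ratio = 1626 / 804 ≈ 2.0224.
Ideal 2:1 = 2.0000. |2.0224 − 2.0000| / 2.0000 ≈ 1.12% → 1.1%.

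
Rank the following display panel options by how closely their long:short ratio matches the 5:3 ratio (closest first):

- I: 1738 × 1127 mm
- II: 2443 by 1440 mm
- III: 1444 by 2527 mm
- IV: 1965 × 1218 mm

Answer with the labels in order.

I: 1738/1127 ≈ 1.542 → |1.542 − 1.667| = 0.125
II: 2443/1440 ≈ 1.697 → |1.697 − 1.667| = 0.030
III: 2527/1444 ≈ 1.750 → |1.750 − 1.667| = 0.083
IV: 1965/1218 ≈ 1.613 → |1.613 − 1.667| = 0.054

II, IV, III, I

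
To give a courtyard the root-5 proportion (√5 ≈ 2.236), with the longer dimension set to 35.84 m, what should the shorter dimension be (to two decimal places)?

16.03 m

root-5 ≈ 2.23607.
Shorter side = 35.84 ÷ 2.23607 ≈ 16.0281 → 16.03 m.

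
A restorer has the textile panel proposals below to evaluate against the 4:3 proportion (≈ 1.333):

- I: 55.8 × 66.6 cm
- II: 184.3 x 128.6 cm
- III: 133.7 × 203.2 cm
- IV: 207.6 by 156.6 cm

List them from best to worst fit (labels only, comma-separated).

Ratios: I = 66.6 / 55.8 ≈ 1.194; II = 184.3 / 128.6 ≈ 1.433; III = 203.2 / 133.7 ≈ 1.520; IV = 207.6 / 156.6 ≈ 1.326.
|Δ from 1.333|: I 0.139; II 0.100; III 0.187; IV 0.007.

IV, II, I, III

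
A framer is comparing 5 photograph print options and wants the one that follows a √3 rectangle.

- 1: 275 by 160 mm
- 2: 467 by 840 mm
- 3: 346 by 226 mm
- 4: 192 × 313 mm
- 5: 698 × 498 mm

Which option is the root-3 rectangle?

Ratios (long/short): 1 ≈ 1.719; 2 ≈ 1.799; 3 ≈ 1.531; 4 ≈ 1.630; 5 ≈ 1.402.
root-3 ≈ 1.732; option 1 is nearest (Δ 0.013).

1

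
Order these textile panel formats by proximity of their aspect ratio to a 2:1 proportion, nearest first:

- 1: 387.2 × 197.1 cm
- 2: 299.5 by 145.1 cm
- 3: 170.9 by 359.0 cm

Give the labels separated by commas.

1: 387.2/197.1 ≈ 1.964 → |1.964 − 2.000| = 0.036
2: 299.5/145.1 ≈ 2.064 → |2.064 − 2.000| = 0.064
3: 359.0/170.9 ≈ 2.101 → |2.101 − 2.000| = 0.101

1, 2, 3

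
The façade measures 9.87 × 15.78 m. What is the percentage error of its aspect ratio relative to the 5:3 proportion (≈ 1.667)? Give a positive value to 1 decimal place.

4.1%

Ratio = 15.78 / 9.87 ≈ 1.5988.
Ideal 5:3 ≈ 1.6667. |1.5988 − 1.6667| / 1.6667 ≈ 4.07% → 4.1%.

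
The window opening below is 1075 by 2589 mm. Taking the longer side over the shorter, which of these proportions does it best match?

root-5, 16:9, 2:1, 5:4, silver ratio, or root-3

silver ratio

Ratio = 2589 / 1075 ≈ 2.408.
Distances: root-5 2.236 (Δ 0.172); 16:9 1.778 (Δ 0.630); 2:1 2.000 (Δ 0.408); 5:4 1.250 (Δ 1.158); silver ratio 2.414 (Δ 0.006); root-3 1.732 (Δ 0.676).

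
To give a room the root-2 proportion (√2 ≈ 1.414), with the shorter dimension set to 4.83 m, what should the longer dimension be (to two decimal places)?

6.83 m

root-2 ≈ 1.41421.
Longer side = 4.83 × 1.41421 ≈ 6.8306 → 6.83 m.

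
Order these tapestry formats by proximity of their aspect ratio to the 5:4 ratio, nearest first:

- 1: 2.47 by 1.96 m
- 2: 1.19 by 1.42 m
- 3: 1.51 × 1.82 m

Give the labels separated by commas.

1: 2.47/1.96 ≈ 1.260 → |1.260 − 1.250| = 0.010
2: 1.42/1.19 ≈ 1.193 → |1.193 − 1.250| = 0.057
3: 1.82/1.51 ≈ 1.205 → |1.205 − 1.250| = 0.045

1, 3, 2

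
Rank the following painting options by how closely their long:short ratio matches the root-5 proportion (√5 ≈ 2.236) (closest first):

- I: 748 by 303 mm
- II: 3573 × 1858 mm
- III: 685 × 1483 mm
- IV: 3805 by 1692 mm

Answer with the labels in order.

Ratios: I = 748 / 303 ≈ 2.469; II = 3573 / 1858 ≈ 1.923; III = 1483 / 685 ≈ 2.165; IV = 3805 / 1692 ≈ 2.249.
|Δ from 2.236|: I 0.233; II 0.313; III 0.071; IV 0.013.

IV, III, I, II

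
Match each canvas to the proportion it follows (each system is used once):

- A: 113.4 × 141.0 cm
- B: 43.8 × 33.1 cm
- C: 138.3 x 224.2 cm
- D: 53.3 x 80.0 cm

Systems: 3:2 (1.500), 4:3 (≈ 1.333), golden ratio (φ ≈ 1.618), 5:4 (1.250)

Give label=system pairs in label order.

A=5:4, B=4:3, C=golden ratio, D=3:2

A = 141.0/113.4 ≈ 1.243 → 5:4 (1.250)
B = 43.8/33.1 ≈ 1.323 → 4:3 (1.333)
C = 224.2/138.3 ≈ 1.621 → golden ratio (1.618)
D = 80.0/53.3 ≈ 1.501 → 3:2 (1.500)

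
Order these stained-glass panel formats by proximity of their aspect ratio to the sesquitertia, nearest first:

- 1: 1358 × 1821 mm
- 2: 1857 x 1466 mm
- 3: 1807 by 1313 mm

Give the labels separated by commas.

Ratios: 1 = 1821 / 1358 ≈ 1.341; 2 = 1857 / 1466 ≈ 1.267; 3 = 1807 / 1313 ≈ 1.376.
|Δ from 1.333|: 1 0.008; 2 0.066; 3 0.043.

1, 3, 2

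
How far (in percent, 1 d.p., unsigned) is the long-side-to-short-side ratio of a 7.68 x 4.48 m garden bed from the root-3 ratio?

1.0%

Ratio = 7.68 / 4.48 ≈ 1.7143.
Ideal root-3 ≈ 1.7321. |1.7143 − 1.7321| / 1.7321 ≈ 1.03% → 1.0%.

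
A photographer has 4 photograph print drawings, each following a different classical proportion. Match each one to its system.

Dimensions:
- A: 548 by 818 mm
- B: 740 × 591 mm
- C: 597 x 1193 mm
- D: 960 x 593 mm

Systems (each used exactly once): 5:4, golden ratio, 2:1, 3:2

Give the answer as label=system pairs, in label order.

Ratios: A ≈ 1.493; B ≈ 1.252; C ≈ 1.998; D ≈ 1.619.
Targets: 5:4 ≈ 1.250; golden ratio ≈ 1.618; 2:1 ≈ 2.000; 3:2 ≈ 1.500.

A=3:2, B=5:4, C=2:1, D=golden ratio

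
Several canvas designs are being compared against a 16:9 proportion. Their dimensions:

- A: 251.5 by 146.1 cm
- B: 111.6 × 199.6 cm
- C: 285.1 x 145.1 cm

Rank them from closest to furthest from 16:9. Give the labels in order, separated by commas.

A: 251.5/146.1 ≈ 1.721 → |1.721 − 1.778| = 0.057
B: 199.6/111.6 ≈ 1.789 → |1.789 − 1.778| = 0.011
C: 285.1/145.1 ≈ 1.965 → |1.965 − 1.778| = 0.187

B, A, C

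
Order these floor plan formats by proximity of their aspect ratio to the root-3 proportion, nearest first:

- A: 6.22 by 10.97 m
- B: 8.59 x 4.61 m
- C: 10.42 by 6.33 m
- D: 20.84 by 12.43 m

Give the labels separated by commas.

Ratios: A = 10.97 / 6.22 ≈ 1.764; B = 8.59 / 4.61 ≈ 1.863; C = 10.42 / 6.33 ≈ 1.646; D = 20.84 / 12.43 ≈ 1.677.
|Δ from 1.732|: A 0.032; B 0.131; C 0.086; D 0.055.

A, D, C, B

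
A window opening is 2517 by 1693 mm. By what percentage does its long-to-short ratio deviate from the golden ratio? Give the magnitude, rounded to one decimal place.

8.1%

Ratio = 2517 / 1693 ≈ 1.4867.
Ideal golden ratio ≈ 1.6180. |1.4867 − 1.6180| / 1.6180 ≈ 8.11% → 8.1%.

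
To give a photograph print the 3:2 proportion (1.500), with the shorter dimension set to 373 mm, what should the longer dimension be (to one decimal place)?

3:2 = 1.50000.
Longer side = 373 × 1.50000 ≈ 559.500 → 559.5 mm.

559.5 mm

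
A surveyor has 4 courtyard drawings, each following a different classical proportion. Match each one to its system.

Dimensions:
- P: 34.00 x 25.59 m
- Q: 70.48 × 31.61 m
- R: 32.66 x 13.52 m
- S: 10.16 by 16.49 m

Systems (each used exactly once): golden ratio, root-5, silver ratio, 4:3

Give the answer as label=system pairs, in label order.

P=4:3, Q=root-5, R=silver ratio, S=golden ratio

P = 34.00/25.59 ≈ 1.329 → 4:3 (1.333)
Q = 70.48/31.61 ≈ 2.230 → root-5 (2.236)
R = 32.66/13.52 ≈ 2.416 → silver ratio (2.414)
S = 16.49/10.16 ≈ 1.623 → golden ratio (1.618)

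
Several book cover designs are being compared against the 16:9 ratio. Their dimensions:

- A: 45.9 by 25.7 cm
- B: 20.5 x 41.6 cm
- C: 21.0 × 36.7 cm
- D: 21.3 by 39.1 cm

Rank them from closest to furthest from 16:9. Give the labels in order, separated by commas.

A, C, D, B

A: 45.9/25.7 ≈ 1.786 → |1.786 − 1.778| = 0.008
B: 41.6/20.5 ≈ 2.029 → |2.029 − 1.778| = 0.251
C: 36.7/21.0 ≈ 1.748 → |1.748 − 1.778| = 0.030
D: 39.1/21.3 ≈ 1.836 → |1.836 − 1.778| = 0.058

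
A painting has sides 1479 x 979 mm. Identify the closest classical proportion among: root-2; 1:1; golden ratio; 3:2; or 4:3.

Ratio = 1479 / 979 ≈ 1.511.
Distances: root-2 1.414 (Δ 0.097); 1:1 1.000 (Δ 0.511); golden ratio 1.618 (Δ 0.107); 3:2 1.500 (Δ 0.011); 4:3 1.333 (Δ 0.178).

3:2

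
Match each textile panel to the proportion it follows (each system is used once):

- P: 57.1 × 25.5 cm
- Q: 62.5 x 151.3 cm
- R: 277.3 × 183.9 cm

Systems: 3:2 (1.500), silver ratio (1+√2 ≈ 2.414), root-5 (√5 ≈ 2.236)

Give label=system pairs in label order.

Ratios: P ≈ 2.239; Q ≈ 2.421; R ≈ 1.508.
Targets: 3:2 ≈ 1.500; silver ratio ≈ 2.414; root-5 ≈ 2.236.

P=root-5, Q=silver ratio, R=3:2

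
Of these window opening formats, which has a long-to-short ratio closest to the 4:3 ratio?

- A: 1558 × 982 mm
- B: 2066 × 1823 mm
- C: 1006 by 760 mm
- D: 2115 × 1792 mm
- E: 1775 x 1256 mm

Target 4:3 ≈ 1.333.
A: 1.587 (Δ0.254)  B: 1.133 (Δ0.200)  C: 1.324 (Δ0.009)  D: 1.180 (Δ0.153)  E: 1.413 (Δ0.080)

C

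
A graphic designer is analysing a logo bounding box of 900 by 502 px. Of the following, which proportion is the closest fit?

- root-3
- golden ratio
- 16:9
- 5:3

16:9

900/502 ≈ 1.793. Nearest candidates are 16:9 (1.778, off by 0.015) and root-3 (1.732, off by 0.061).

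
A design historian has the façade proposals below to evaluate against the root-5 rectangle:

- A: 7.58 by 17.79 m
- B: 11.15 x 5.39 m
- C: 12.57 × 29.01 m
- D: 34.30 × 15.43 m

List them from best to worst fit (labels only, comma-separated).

D, C, A, B

A: 17.79/7.58 ≈ 2.347 → |2.347 − 2.236| = 0.111
B: 11.15/5.39 ≈ 2.069 → |2.069 − 2.236| = 0.167
C: 29.01/12.57 ≈ 2.308 → |2.308 − 2.236| = 0.072
D: 34.30/15.43 ≈ 2.223 → |2.223 − 2.236| = 0.013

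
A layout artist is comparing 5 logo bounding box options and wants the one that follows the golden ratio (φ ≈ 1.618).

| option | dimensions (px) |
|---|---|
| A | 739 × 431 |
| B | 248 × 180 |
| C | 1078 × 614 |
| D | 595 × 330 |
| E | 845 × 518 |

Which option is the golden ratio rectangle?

Ratios (long/short): A ≈ 1.715; B ≈ 1.378; C ≈ 1.756; D ≈ 1.803; E ≈ 1.631.
golden ratio ≈ 1.618; option E is nearest (Δ 0.013).

E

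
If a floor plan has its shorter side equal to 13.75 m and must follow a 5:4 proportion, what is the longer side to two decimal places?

17.19 m

5:4 = 1.25000.
Longer side = 13.75 × 1.25000 ≈ 17.1875 → 17.19 m.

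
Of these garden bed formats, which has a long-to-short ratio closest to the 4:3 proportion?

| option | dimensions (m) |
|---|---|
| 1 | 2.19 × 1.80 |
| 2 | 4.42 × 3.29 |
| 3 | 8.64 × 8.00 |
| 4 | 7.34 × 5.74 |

Target 4:3 ≈ 1.333.
1: 1.217 (Δ0.116)  2: 1.343 (Δ0.010)  3: 1.080 (Δ0.253)  4: 1.279 (Δ0.054)

2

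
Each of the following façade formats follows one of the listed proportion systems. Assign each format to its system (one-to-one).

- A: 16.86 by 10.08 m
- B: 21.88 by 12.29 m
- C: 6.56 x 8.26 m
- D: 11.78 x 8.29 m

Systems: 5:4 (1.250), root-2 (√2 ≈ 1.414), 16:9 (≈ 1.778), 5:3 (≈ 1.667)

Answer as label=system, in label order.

A=5:3, B=16:9, C=5:4, D=root-2

Ratios: A ≈ 1.673; B ≈ 1.780; C ≈ 1.259; D ≈ 1.421.
Targets: 5:4 ≈ 1.250; root-2 ≈ 1.414; 16:9 ≈ 1.778; 5:3 ≈ 1.667.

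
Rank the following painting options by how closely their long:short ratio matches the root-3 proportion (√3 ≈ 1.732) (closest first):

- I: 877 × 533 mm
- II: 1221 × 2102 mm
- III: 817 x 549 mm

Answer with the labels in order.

I: 877/533 ≈ 1.645 → |1.645 − 1.732| = 0.087
II: 2102/1221 ≈ 1.722 → |1.722 − 1.732| = 0.010
III: 817/549 ≈ 1.488 → |1.488 − 1.732| = 0.244

II, I, III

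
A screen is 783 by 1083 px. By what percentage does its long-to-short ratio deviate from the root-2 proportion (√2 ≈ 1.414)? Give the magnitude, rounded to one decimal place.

2.2%

Ratio = 1083 / 783 ≈ 1.3831.
Ideal root-2 ≈ 1.4142. |1.3831 − 1.4142| / 1.4142 ≈ 2.20% → 2.2%.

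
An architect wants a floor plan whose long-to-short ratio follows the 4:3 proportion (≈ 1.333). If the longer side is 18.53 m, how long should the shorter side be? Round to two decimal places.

4:3 ≈ 1.33333.
Shorter side = 18.53 ÷ 1.33333 ≈ 13.8975 → 13.90 m.

13.90 m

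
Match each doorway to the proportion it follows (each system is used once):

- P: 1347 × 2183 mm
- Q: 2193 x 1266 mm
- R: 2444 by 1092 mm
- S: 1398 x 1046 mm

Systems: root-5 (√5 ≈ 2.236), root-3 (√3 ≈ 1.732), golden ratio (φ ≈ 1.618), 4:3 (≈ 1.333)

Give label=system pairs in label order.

Ratios: P ≈ 1.621; Q ≈ 1.732; R ≈ 2.238; S ≈ 1.337.
Targets: root-5 ≈ 2.236; root-3 ≈ 1.732; golden ratio ≈ 1.618; 4:3 ≈ 1.333.

P=golden ratio, Q=root-3, R=root-5, S=4:3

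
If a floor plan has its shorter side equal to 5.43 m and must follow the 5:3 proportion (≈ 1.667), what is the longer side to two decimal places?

9.05 m

5:3 ≈ 1.66667.
Longer side = 5.43 × 1.66667 ≈ 9.0500 → 9.05 m.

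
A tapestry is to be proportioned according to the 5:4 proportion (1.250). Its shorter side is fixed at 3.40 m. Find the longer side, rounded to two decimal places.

4.25 m

5:4 = 1.25000.
Longer side = 3.40 × 1.25000 ≈ 4.2500 → 4.25 m.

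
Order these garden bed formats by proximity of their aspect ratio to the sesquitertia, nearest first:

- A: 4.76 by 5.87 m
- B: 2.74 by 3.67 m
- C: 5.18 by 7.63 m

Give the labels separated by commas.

Ratios: A = 5.87 / 4.76 ≈ 1.233; B = 3.67 / 2.74 ≈ 1.339; C = 7.63 / 5.18 ≈ 1.473.
|Δ from 1.333|: A 0.100; B 0.006; C 0.140.

B, A, C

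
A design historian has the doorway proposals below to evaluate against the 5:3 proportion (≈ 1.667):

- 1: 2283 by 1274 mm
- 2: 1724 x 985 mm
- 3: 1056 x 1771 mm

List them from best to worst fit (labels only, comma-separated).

3, 2, 1

Ratios: 1 = 2283 / 1274 ≈ 1.792; 2 = 1724 / 985 ≈ 1.750; 3 = 1771 / 1056 ≈ 1.677.
|Δ from 1.667|: 1 0.125; 2 0.083; 3 0.010.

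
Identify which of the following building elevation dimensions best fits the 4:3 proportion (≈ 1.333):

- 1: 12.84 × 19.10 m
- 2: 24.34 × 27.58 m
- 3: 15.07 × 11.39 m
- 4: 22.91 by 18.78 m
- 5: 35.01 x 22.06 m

3

Target 4:3 ≈ 1.333.
1: 1.488 (Δ0.155)  2: 1.133 (Δ0.200)  3: 1.323 (Δ0.010)  4: 1.220 (Δ0.113)  5: 1.587 (Δ0.254)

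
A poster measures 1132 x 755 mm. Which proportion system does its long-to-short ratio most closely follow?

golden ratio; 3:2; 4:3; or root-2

1132/755 ≈ 1.499. Nearest candidates are 3:2 (1.500, off by 0.001) and root-2 (1.414, off by 0.085).

3:2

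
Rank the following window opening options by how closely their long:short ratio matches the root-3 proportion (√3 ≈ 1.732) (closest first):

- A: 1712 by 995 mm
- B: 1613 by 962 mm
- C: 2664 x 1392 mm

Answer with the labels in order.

A, B, C

Ratios: A = 1712 / 995 ≈ 1.721; B = 1613 / 962 ≈ 1.677; C = 2664 / 1392 ≈ 1.914.
|Δ from 1.732|: A 0.011; B 0.055; C 0.182.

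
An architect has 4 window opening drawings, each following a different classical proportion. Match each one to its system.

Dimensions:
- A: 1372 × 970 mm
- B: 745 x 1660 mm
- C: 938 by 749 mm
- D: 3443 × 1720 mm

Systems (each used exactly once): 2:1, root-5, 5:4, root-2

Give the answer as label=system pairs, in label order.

A = 1372/970 ≈ 1.414 → root-2 (1.414)
B = 1660/745 ≈ 2.228 → root-5 (2.236)
C = 938/749 ≈ 1.252 → 5:4 (1.250)
D = 3443/1720 ≈ 2.002 → 2:1 (2.000)

A=root-2, B=root-5, C=5:4, D=2:1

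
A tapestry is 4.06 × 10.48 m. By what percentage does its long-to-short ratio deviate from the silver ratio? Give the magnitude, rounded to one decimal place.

Ratio = 10.48 / 4.06 ≈ 2.5813.
Ideal silver ratio ≈ 2.4142. |2.5813 − 2.4142| / 2.4142 ≈ 6.92% → 6.9%.

6.9%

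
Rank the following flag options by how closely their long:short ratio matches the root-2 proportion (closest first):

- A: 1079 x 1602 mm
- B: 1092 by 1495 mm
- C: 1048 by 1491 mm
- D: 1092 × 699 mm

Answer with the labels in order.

C, B, A, D

A: 1602/1079 ≈ 1.485 → |1.485 − 1.414| = 0.071
B: 1495/1092 ≈ 1.369 → |1.369 − 1.414| = 0.045
C: 1491/1048 ≈ 1.423 → |1.423 − 1.414| = 0.009
D: 1092/699 ≈ 1.562 → |1.562 − 1.414| = 0.148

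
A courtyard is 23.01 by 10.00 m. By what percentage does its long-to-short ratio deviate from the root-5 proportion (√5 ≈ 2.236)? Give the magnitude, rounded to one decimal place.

Ratio = 23.01 / 10.00 ≈ 2.3010.
Ideal root-5 ≈ 2.2361. |2.3010 − 2.2361| / 2.2361 ≈ 2.90% → 2.9%.

2.9%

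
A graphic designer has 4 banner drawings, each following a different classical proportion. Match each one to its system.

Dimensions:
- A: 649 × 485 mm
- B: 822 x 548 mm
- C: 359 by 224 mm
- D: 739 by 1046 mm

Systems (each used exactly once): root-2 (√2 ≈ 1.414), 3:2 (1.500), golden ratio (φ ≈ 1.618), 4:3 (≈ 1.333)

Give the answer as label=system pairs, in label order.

A = 649/485 ≈ 1.338 → 4:3 (1.333)
B = 822/548 ≈ 1.500 → 3:2 (1.500)
C = 359/224 ≈ 1.603 → golden ratio (1.618)
D = 1046/739 ≈ 1.415 → root-2 (1.414)

A=4:3, B=3:2, C=golden ratio, D=root-2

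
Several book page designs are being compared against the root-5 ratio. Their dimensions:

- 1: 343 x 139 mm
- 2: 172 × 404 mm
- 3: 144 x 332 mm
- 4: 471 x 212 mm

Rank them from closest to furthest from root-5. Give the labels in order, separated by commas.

1: 343/139 ≈ 2.468 → |2.468 − 2.236| = 0.232
2: 404/172 ≈ 2.349 → |2.349 − 2.236| = 0.113
3: 332/144 ≈ 2.306 → |2.306 − 2.236| = 0.070
4: 471/212 ≈ 2.222 → |2.222 − 2.236| = 0.014

4, 3, 2, 1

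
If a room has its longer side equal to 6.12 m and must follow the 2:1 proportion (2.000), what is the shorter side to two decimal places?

2:1 = 2.00000.
Shorter side = 6.12 ÷ 2.00000 ≈ 3.0600 → 3.06 m.

3.06 m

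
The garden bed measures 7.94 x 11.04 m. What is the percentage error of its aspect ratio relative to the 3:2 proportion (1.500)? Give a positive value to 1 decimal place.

Ratio = 11.04 / 7.94 ≈ 1.3904.
Ideal 3:2 = 1.5000. |1.3904 − 1.5000| / 1.5000 ≈ 7.31% → 7.3%.

7.3%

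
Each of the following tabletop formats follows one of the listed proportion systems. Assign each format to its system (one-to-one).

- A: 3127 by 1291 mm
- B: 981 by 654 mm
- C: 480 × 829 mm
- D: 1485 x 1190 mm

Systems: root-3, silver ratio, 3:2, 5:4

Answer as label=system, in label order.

A=silver ratio, B=3:2, C=root-3, D=5:4

A = 3127/1291 ≈ 2.422 → silver ratio (2.414)
B = 981/654 ≈ 1.500 → 3:2 (1.500)
C = 829/480 ≈ 1.727 → root-3 (1.732)
D = 1485/1190 ≈ 1.248 → 5:4 (1.250)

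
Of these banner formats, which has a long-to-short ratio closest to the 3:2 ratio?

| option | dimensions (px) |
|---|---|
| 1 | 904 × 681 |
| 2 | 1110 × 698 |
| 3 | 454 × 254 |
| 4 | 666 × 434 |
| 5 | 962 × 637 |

Ratios (long/short): 1 ≈ 1.327; 2 ≈ 1.590; 3 ≈ 1.787; 4 ≈ 1.535; 5 ≈ 1.510.
3:2 ≈ 1.500; option 5 is nearest (Δ 0.010).

5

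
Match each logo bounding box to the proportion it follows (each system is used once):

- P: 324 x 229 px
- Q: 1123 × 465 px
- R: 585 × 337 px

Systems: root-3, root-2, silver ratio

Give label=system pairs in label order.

P=root-2, Q=silver ratio, R=root-3

P = 324/229 ≈ 1.415 → root-2 (1.414)
Q = 1123/465 ≈ 2.415 → silver ratio (2.414)
R = 585/337 ≈ 1.736 → root-3 (1.732)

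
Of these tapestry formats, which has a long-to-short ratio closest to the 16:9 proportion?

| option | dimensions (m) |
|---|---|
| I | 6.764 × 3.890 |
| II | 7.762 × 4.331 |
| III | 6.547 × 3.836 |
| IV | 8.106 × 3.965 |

II

Target 16:9 ≈ 1.778.
I: 1.739 (Δ0.039)  II: 1.792 (Δ0.014)  III: 1.707 (Δ0.071)  IV: 2.044 (Δ0.266)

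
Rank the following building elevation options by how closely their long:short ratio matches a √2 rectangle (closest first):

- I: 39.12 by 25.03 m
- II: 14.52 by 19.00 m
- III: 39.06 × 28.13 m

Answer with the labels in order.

Ratios: I = 39.12 / 25.03 ≈ 1.563; II = 19.00 / 14.52 ≈ 1.309; III = 39.06 / 28.13 ≈ 1.389.
|Δ from 1.414|: I 0.149; II 0.105; III 0.025.

III, II, I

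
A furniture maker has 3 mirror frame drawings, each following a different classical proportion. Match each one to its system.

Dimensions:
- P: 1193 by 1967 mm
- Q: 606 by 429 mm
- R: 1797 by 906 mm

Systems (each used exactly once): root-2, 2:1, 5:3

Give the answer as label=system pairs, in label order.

P = 1967/1193 ≈ 1.649 → 5:3 (1.667)
Q = 606/429 ≈ 1.413 → root-2 (1.414)
R = 1797/906 ≈ 1.983 → 2:1 (2.000)

P=5:3, Q=root-2, R=2:1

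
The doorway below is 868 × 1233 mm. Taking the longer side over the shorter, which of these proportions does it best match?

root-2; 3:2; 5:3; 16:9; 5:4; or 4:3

1233/868 ≈ 1.421. Nearest candidates are root-2 (1.414, off by 0.007) and 3:2 (1.500, off by 0.079).

root-2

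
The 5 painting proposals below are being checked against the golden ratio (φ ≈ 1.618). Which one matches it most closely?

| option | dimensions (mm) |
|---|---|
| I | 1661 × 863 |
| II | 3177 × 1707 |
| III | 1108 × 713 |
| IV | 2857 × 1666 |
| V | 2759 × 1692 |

Ratios (long/short): I ≈ 1.925; II ≈ 1.861; III ≈ 1.554; IV ≈ 1.715; V ≈ 1.631.
golden ratio ≈ 1.618; option V is nearest (Δ 0.013).

V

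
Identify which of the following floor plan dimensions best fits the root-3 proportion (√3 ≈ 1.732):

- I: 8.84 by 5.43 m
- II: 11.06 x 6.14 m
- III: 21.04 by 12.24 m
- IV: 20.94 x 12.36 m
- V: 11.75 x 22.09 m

III

Ratios (long/short): I ≈ 1.628; II ≈ 1.801; III ≈ 1.719; IV ≈ 1.694; V ≈ 1.880.
root-3 ≈ 1.732; option III is nearest (Δ 0.013).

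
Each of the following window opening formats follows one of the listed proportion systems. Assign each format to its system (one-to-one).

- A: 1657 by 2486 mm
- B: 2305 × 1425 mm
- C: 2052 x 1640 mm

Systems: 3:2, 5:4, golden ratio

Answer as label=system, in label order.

A=3:2, B=golden ratio, C=5:4

Ratios: A ≈ 1.500; B ≈ 1.618; C ≈ 1.251.
Targets: 3:2 ≈ 1.500; 5:4 ≈ 1.250; golden ratio ≈ 1.618.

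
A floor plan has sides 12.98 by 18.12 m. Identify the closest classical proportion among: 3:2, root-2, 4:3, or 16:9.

root-2

18.12/12.98 ≈ 1.396. Nearest candidates are root-2 (1.414, off by 0.018) and 4:3 (1.333, off by 0.063).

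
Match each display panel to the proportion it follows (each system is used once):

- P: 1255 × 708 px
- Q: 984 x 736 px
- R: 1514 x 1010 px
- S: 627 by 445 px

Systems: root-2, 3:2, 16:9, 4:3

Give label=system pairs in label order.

P = 1255/708 ≈ 1.773 → 16:9 (1.778)
Q = 984/736 ≈ 1.337 → 4:3 (1.333)
R = 1514/1010 ≈ 1.499 → 3:2 (1.500)
S = 627/445 ≈ 1.409 → root-2 (1.414)

P=16:9, Q=4:3, R=3:2, S=root-2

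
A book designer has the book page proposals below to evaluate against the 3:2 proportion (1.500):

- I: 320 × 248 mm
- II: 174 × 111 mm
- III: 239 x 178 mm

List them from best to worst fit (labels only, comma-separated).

I: 320/248 ≈ 1.290 → |1.290 − 1.500| = 0.210
II: 174/111 ≈ 1.568 → |1.568 − 1.500| = 0.068
III: 239/178 ≈ 1.343 → |1.343 − 1.500| = 0.157

II, III, I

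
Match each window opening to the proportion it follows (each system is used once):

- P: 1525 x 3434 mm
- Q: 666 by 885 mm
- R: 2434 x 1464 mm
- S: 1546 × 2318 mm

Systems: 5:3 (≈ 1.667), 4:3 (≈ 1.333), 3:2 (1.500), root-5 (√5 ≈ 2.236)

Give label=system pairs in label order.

Ratios: P ≈ 2.252; Q ≈ 1.329; R ≈ 1.663; S ≈ 1.499.
Targets: 5:3 ≈ 1.667; 4:3 ≈ 1.333; 3:2 ≈ 1.500; root-5 ≈ 2.236.

P=root-5, Q=4:3, R=5:3, S=3:2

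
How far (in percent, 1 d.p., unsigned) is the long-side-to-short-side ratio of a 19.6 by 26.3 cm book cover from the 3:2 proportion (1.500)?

Ratio = 26.3 / 19.6 ≈ 1.3418.
Ideal 3:2 = 1.5000. |1.3418 − 1.5000| / 1.5000 ≈ 10.55% → 10.5%.

10.5%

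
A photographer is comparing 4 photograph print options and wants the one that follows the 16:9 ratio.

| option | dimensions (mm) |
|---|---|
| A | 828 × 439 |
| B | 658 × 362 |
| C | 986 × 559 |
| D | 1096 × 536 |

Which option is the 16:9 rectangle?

Target 16:9 ≈ 1.778.
A: 1.886 (Δ0.108)  B: 1.818 (Δ0.040)  C: 1.764 (Δ0.014)  D: 2.045 (Δ0.267)

C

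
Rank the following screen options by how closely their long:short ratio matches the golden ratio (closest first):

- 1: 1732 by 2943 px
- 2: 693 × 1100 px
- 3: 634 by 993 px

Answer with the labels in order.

2, 3, 1

1: 2943/1732 ≈ 1.699 → |1.699 − 1.618| = 0.081
2: 1100/693 ≈ 1.587 → |1.587 − 1.618| = 0.031
3: 993/634 ≈ 1.566 → |1.566 − 1.618| = 0.052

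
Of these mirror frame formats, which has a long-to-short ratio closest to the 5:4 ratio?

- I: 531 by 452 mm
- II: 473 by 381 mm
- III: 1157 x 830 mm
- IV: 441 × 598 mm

Ratios (long/short): I ≈ 1.175; II ≈ 1.241; III ≈ 1.394; IV ≈ 1.356.
5:4 ≈ 1.250; option II is nearest (Δ 0.009).

II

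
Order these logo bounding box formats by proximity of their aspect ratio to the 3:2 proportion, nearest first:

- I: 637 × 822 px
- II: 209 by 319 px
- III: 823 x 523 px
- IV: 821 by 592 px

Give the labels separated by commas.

I: 822/637 ≈ 1.290 → |1.290 − 1.500| = 0.210
II: 319/209 ≈ 1.526 → |1.526 − 1.500| = 0.026
III: 823/523 ≈ 1.574 → |1.574 − 1.500| = 0.074
IV: 821/592 ≈ 1.387 → |1.387 − 1.500| = 0.113

II, III, IV, I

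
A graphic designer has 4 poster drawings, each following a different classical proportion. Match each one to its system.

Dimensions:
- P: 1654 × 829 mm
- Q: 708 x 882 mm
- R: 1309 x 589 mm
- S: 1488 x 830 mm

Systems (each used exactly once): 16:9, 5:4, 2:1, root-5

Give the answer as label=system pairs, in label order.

P=2:1, Q=5:4, R=root-5, S=16:9

P = 1654/829 ≈ 1.995 → 2:1 (2.000)
Q = 882/708 ≈ 1.246 → 5:4 (1.250)
R = 1309/589 ≈ 2.222 → root-5 (2.236)
S = 1488/830 ≈ 1.793 → 16:9 (1.778)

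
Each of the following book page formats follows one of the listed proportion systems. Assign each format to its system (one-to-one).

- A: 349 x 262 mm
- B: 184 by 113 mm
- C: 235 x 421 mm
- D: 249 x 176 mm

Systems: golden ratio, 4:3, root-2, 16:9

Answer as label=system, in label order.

Ratios: A ≈ 1.332; B ≈ 1.628; C ≈ 1.791; D ≈ 1.415.
Targets: golden ratio ≈ 1.618; 4:3 ≈ 1.333; root-2 ≈ 1.414; 16:9 ≈ 1.778.

A=4:3, B=golden ratio, C=16:9, D=root-2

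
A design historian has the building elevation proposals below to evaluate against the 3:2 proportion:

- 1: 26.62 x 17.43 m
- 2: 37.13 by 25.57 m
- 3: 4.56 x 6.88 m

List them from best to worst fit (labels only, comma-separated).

3, 1, 2

1: 26.62/17.43 ≈ 1.527 → |1.527 − 1.500| = 0.027
2: 37.13/25.57 ≈ 1.452 → |1.452 − 1.500| = 0.048
3: 6.88/4.56 ≈ 1.509 → |1.509 − 1.500| = 0.009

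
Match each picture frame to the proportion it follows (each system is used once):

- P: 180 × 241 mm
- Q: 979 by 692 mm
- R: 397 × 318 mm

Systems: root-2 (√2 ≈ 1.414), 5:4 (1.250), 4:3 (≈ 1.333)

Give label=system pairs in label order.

P=4:3, Q=root-2, R=5:4

Ratios: P ≈ 1.339; Q ≈ 1.415; R ≈ 1.248.
Targets: root-2 ≈ 1.414; 5:4 ≈ 1.250; 4:3 ≈ 1.333.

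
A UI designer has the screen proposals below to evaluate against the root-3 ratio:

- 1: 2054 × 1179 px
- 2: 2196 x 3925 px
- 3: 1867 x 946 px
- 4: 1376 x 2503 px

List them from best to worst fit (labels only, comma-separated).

Ratios: 1 = 2054 / 1179 ≈ 1.742; 2 = 3925 / 2196 ≈ 1.787; 3 = 1867 / 946 ≈ 1.974; 4 = 2503 / 1376 ≈ 1.819.
|Δ from 1.732|: 1 0.010; 2 0.055; 3 0.242; 4 0.087.

1, 2, 4, 3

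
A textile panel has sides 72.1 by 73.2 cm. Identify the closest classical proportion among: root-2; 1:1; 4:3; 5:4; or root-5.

1:1

Ratio = 73.2 / 72.1 ≈ 1.015.
Distances: root-2 1.414 (Δ 0.399); 1:1 1.000 (Δ 0.015); 4:3 1.333 (Δ 0.318); 5:4 1.250 (Δ 0.235); root-5 2.236 (Δ 1.221).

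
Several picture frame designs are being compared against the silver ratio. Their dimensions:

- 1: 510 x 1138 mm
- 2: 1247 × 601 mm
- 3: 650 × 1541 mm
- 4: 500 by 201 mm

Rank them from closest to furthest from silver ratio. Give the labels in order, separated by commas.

1: 1138/510 ≈ 2.231 → |2.231 − 2.414| = 0.183
2: 1247/601 ≈ 2.075 → |2.075 − 2.414| = 0.339
3: 1541/650 ≈ 2.371 → |2.371 − 2.414| = 0.043
4: 500/201 ≈ 2.488 → |2.488 − 2.414| = 0.074

3, 4, 1, 2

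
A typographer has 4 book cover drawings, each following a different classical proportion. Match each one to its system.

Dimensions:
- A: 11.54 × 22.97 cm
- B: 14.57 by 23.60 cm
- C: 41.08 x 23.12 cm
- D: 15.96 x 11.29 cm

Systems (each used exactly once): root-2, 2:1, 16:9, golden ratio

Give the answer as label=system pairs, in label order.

A=2:1, B=golden ratio, C=16:9, D=root-2

A = 22.97/11.54 ≈ 1.990 → 2:1 (2.000)
B = 23.60/14.57 ≈ 1.620 → golden ratio (1.618)
C = 41.08/23.12 ≈ 1.777 → 16:9 (1.778)
D = 15.96/11.29 ≈ 1.414 → root-2 (1.414)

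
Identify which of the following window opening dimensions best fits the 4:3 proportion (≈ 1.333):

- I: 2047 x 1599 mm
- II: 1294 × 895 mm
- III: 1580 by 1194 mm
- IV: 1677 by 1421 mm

III

Ratios (long/short): I ≈ 1.280; II ≈ 1.446; III ≈ 1.323; IV ≈ 1.180.
4:3 ≈ 1.333; option III is nearest (Δ 0.010).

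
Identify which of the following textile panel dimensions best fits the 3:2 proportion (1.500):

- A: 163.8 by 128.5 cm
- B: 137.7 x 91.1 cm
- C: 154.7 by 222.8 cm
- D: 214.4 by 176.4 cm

B

Ratios (long/short): A ≈ 1.275; B ≈ 1.512; C ≈ 1.440; D ≈ 1.215.
3:2 ≈ 1.500; option B is nearest (Δ 0.012).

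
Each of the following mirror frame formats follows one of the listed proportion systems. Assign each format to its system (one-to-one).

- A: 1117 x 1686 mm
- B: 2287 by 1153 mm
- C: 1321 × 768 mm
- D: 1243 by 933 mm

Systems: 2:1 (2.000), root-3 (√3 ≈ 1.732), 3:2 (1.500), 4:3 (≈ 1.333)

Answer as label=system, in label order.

A = 1686/1117 ≈ 1.509 → 3:2 (1.500)
B = 2287/1153 ≈ 1.984 → 2:1 (2.000)
C = 1321/768 ≈ 1.720 → root-3 (1.732)
D = 1243/933 ≈ 1.332 → 4:3 (1.333)

A=3:2, B=2:1, C=root-3, D=4:3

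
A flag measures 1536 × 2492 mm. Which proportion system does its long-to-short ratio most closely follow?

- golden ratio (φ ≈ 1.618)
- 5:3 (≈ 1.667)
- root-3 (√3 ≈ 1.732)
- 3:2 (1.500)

golden ratio

Ratio = 2492 / 1536 ≈ 1.622.
Distances: golden ratio 1.618 (Δ 0.004); 5:3 1.667 (Δ 0.045); root-3 1.732 (Δ 0.110); 3:2 1.500 (Δ 0.122).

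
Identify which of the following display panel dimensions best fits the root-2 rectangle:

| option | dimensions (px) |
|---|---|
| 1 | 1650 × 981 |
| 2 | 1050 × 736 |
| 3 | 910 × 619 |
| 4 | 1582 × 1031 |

2

Target root-2 ≈ 1.414.
1: 1.682 (Δ0.268)  2: 1.427 (Δ0.013)  3: 1.470 (Δ0.056)  4: 1.534 (Δ0.120)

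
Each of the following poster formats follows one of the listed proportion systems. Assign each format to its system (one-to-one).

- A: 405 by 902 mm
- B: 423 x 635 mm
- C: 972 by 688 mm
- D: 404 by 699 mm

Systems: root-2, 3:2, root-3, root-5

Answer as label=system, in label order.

A=root-5, B=3:2, C=root-2, D=root-3

Ratios: A ≈ 2.227; B ≈ 1.501; C ≈ 1.413; D ≈ 1.730.
Targets: root-2 ≈ 1.414; 3:2 ≈ 1.500; root-3 ≈ 1.732; root-5 ≈ 2.236.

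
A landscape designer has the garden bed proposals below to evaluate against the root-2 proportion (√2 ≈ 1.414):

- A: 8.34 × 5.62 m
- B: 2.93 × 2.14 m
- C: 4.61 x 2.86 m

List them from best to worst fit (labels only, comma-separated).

Ratios: A = 8.34 / 5.62 ≈ 1.484; B = 2.93 / 2.14 ≈ 1.369; C = 4.61 / 2.86 ≈ 1.612.
|Δ from 1.414|: A 0.070; B 0.045; C 0.198.

B, A, C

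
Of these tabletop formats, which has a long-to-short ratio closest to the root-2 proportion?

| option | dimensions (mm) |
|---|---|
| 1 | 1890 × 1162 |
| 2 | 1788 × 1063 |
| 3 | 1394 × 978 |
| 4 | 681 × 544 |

Target root-2 ≈ 1.414.
1: 1.627 (Δ0.213)  2: 1.682 (Δ0.268)  3: 1.425 (Δ0.011)  4: 1.252 (Δ0.162)

3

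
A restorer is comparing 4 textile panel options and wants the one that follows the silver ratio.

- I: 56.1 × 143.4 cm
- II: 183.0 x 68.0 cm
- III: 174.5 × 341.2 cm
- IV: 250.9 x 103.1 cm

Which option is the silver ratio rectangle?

IV

Ratios (long/short): I ≈ 2.556; II ≈ 2.691; III ≈ 1.955; IV ≈ 2.434.
silver ratio ≈ 2.414; option IV is nearest (Δ 0.020).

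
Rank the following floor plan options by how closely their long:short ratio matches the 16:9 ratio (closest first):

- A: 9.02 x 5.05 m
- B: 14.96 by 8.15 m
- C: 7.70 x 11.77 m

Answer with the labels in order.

Ratios: A = 9.02 / 5.05 ≈ 1.786; B = 14.96 / 8.15 ≈ 1.836; C = 11.77 / 7.70 ≈ 1.529.
|Δ from 1.778|: A 0.008; B 0.058; C 0.249.

A, B, C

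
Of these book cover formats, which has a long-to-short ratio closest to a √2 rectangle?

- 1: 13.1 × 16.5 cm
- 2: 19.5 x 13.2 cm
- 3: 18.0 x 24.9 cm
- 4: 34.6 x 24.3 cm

Target root-2 ≈ 1.414.
1: 1.260 (Δ0.154)  2: 1.477 (Δ0.063)  3: 1.383 (Δ0.031)  4: 1.424 (Δ0.010)

4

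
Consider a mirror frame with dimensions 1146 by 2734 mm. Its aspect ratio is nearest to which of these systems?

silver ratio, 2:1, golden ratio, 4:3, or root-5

silver ratio

Ratio = 2734 / 1146 ≈ 2.386.
Distances: silver ratio 2.414 (Δ 0.028); 2:1 2.000 (Δ 0.386); golden ratio 1.618 (Δ 0.768); 4:3 1.333 (Δ 1.053); root-5 2.236 (Δ 0.150).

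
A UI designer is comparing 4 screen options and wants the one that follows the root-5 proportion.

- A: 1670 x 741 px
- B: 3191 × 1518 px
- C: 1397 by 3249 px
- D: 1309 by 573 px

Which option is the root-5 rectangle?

A

Target root-5 ≈ 2.236.
A: 2.254 (Δ0.018)  B: 2.102 (Δ0.134)  C: 2.326 (Δ0.090)  D: 2.284 (Δ0.048)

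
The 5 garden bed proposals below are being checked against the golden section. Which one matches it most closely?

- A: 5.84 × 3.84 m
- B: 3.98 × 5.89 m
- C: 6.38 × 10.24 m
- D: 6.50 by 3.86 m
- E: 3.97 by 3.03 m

C

Target golden ratio ≈ 1.618.
A: 1.521 (Δ0.097)  B: 1.480 (Δ0.138)  C: 1.605 (Δ0.013)  D: 1.684 (Δ0.066)  E: 1.310 (Δ0.308)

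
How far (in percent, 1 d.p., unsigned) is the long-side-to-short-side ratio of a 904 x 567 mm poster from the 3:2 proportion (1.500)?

6.3%

Ratio = 904 / 567 ≈ 1.5944.
Ideal 3:2 = 1.5000. |1.5944 − 1.5000| / 1.5000 ≈ 6.29% → 6.3%.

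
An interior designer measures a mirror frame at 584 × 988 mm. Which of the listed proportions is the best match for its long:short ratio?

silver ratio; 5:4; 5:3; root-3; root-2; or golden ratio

Ratio = 988 / 584 ≈ 1.692.
Distances: silver ratio 2.414 (Δ 0.722); 5:4 1.250 (Δ 0.442); 5:3 1.667 (Δ 0.025); root-3 1.732 (Δ 0.040); root-2 1.414 (Δ 0.278); golden ratio 1.618 (Δ 0.074).

5:3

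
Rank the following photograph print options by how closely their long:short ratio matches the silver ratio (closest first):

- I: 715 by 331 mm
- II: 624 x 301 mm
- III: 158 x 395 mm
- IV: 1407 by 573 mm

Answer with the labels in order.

I: 715/331 ≈ 2.160 → |2.160 − 2.414| = 0.254
II: 624/301 ≈ 2.073 → |2.073 − 2.414| = 0.341
III: 395/158 ≈ 2.500 → |2.500 − 2.414| = 0.086
IV: 1407/573 ≈ 2.455 → |2.455 − 2.414| = 0.041

IV, III, I, II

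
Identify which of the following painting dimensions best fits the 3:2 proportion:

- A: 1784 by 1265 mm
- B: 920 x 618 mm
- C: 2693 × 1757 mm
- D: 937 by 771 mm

B

Ratios (long/short): A ≈ 1.410; B ≈ 1.489; C ≈ 1.533; D ≈ 1.215.
3:2 ≈ 1.500; option B is nearest (Δ 0.011).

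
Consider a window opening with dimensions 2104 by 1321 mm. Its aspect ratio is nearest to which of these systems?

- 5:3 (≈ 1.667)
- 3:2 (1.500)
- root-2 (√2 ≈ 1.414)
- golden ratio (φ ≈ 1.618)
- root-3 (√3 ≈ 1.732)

Ratio = 2104 / 1321 ≈ 1.593.
Distances: 5:3 1.667 (Δ 0.074); 3:2 1.500 (Δ 0.093); root-2 1.414 (Δ 0.179); golden ratio 1.618 (Δ 0.025); root-3 1.732 (Δ 0.139).

golden ratio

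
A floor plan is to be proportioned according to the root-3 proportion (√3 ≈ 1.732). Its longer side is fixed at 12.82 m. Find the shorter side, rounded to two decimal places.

root-3 ≈ 1.73205.
Shorter side = 12.82 ÷ 1.73205 ≈ 7.4016 → 7.40 m.

7.40 m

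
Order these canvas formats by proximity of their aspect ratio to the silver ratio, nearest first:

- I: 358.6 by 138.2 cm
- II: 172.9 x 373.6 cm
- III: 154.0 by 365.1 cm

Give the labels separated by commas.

I: 358.6/138.2 ≈ 2.595 → |2.595 − 2.414| = 0.181
II: 373.6/172.9 ≈ 2.161 → |2.161 − 2.414| = 0.253
III: 365.1/154.0 ≈ 2.371 → |2.371 − 2.414| = 0.043

III, I, II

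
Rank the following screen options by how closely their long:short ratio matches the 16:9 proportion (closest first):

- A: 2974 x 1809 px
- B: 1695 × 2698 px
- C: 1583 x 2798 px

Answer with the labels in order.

Ratios: A = 2974 / 1809 ≈ 1.644; B = 2698 / 1695 ≈ 1.592; C = 2798 / 1583 ≈ 1.768.
|Δ from 1.778|: A 0.134; B 0.186; C 0.010.

C, A, B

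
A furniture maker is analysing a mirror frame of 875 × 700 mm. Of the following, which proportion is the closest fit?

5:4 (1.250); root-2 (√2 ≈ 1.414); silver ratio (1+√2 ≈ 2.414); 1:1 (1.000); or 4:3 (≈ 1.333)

875/700 ≈ 1.250. Nearest candidates are 5:4 (1.250, off by 0.000) and 4:3 (1.333, off by 0.083).

5:4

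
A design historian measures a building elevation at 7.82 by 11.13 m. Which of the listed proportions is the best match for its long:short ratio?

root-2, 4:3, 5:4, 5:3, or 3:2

root-2

Ratio = 11.13 / 7.82 ≈ 1.423.
Distances: root-2 1.414 (Δ 0.009); 4:3 1.333 (Δ 0.090); 5:4 1.250 (Δ 0.173); 5:3 1.667 (Δ 0.244); 3:2 1.500 (Δ 0.077).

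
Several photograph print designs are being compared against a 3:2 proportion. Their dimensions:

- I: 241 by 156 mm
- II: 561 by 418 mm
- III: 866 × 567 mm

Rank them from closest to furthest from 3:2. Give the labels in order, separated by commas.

III, I, II

I: 241/156 ≈ 1.545 → |1.545 − 1.500| = 0.045
II: 561/418 ≈ 1.342 → |1.342 − 1.500| = 0.158
III: 866/567 ≈ 1.527 → |1.527 − 1.500| = 0.027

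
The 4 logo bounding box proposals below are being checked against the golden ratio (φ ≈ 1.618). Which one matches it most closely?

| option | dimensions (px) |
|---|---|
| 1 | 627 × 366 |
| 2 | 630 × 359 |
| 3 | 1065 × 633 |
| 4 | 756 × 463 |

4

Ratios (long/short): 1 ≈ 1.713; 2 ≈ 1.755; 3 ≈ 1.682; 4 ≈ 1.633.
golden ratio ≈ 1.618; option 4 is nearest (Δ 0.015).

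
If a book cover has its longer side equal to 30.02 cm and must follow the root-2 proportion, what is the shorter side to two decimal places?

21.23 cm

root-2 ≈ 1.41421.
Shorter side = 30.02 ÷ 1.41421 ≈ 21.2274 → 21.23 cm.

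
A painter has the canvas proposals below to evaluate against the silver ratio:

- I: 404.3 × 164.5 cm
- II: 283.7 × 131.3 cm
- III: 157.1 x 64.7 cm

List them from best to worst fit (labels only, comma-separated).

III, I, II

Ratios: I = 404.3 / 164.5 ≈ 2.458; II = 283.7 / 131.3 ≈ 2.161; III = 157.1 / 64.7 ≈ 2.428.
|Δ from 2.414|: I 0.044; II 0.253; III 0.014.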